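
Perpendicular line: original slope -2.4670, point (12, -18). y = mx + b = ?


Perpendicular slope = -1/m1 = -1/(-2.4670) = 0.4054
b2 = y0 - m2*x0 = -18 + 12/(-2.4670) = -18 - 4.8642 = -22.8642

y = 0.4054x - 22.8642


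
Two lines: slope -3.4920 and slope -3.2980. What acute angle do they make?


m1-m2 = -0.194
1+m1*m2 = 12.516616
tan(theta) = |-0.194/12.516616| = 0.015499
theta = arctan(|-0.194/12.516616|) = 0.8880 degrees (acute angle)

0.8880 degrees


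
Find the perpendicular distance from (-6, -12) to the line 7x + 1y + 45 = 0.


|7*(-6) + 1*(-12) + 45| = |-9| = 9
sqrt(49 + 1) = sqrt(50) = 7.0711
d = 9/sqrt(50) = 1.2728

1.2728


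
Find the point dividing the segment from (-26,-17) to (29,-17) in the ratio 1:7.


Px = (1*29 + 7*(-26))/8 = -153/8 = -19.1250
Py = (1*(-17) + 7*(-17))/8 = -136/8 = -17.0000

P = (-19.1250, -17.0000)


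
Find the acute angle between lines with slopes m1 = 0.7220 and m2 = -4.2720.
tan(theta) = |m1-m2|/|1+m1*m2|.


m1-m2 = 4.994
1+m1*m2 = -2.084384
tan(theta) = |4.994/(-2.084384)| = 2.395912
theta = arctan(|4.994/(-2.084384)|) = 67.3454 degrees (acute angle)

67.3454 degrees


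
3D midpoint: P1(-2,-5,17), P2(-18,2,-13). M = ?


Mx = (-2- 18)/2 = -10.0000
My = (-5+2)/2 = -1.5000
Mz = (17- 13)/2 = 2.0000

M = (-10.0000, -1.5000, 2.0000)


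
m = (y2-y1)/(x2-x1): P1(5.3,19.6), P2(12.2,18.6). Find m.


dy = 18.6 - 19.6 = -1.0
dx = 12.2 - 5.3 = 6.9
m = -1.0/6.9 = -0.1449

m = -0.1449


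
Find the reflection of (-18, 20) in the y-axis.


Reflection rule for y-axis: (-x, y)
(-18, 20) -> (18, 20)

(18, 20)


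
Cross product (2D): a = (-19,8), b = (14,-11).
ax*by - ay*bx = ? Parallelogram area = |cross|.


cross = -19*(-11) - 8*14 = 209 - 112 = 97
Parallelogram area = |97| = 97

cross = 97, parallelogram area = 97


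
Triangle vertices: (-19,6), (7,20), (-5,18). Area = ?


-19*(20-18) = -38
7*(18-6) = 84
-5*(6-20) = 70
sum = 116
Area = |116|/2 = 58.0000

58.0000 sq units


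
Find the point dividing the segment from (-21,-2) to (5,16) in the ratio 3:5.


Px = (3*5 + 5*(-21))/8 = -90/8 = -11.2500
Py = (3*16 + 5*(-2))/8 = 38/8 = 4.7500

P = (-11.2500, 4.7500)


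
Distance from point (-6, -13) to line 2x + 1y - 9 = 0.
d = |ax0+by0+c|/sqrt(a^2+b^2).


|2*(-6) + 1*(-13) - 9| = |-34| = 34
sqrt(4 + 1) = sqrt(5) = 2.2361
d = 34/sqrt(5) = 15.2053

15.2053


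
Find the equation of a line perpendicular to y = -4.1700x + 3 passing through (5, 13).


Perpendicular slope = -1/m1 = -1/(-4.1700) = 0.2398
b2 = y0 - m2*x0 = 13 + 5/(-4.1700) = 13 - 1.1990 = 11.8010

y = 0.2398x + 11.8010


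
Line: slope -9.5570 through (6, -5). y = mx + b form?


y + 5 = -9.5570(x - 6)
y = -9.5570x - 5 + 9.5570*6
y = -9.5570x + 52.3420

y = -9.5570x + 52.3420


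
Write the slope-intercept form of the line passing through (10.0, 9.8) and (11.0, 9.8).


m = (0.0)/(1.0) = 0
b = y1 - m*x1 = 9.8 - (0.0*10.0)/(1.0) = 9.8 - 0 = 9.8000

y = 0x + 9.8000


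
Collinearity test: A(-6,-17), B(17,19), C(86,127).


-6*(19-127) + 17*(127+ 17) + 86*(-17-19)
= 648 + 2448 - 3096 = 0

Yes, collinear (determinant = 0)


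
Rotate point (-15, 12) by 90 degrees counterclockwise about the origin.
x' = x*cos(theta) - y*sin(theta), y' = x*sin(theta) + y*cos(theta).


cos(90) = 0, sin(90) = 1
x' = -15*0 - 12*1 = -12
y' = -15*1 + 12*0 = -15

(-12, -15)


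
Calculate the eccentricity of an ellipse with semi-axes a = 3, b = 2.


c = sqrt(9-4) = sqrt(5) = 2.2361
e = c/a = sqrt(5)/3 = 0.7454

e = 0.7454


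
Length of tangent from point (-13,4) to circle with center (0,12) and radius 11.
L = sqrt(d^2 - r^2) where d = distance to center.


d = sqrt((-13-0)^2 + (4-12)^2) = sqrt(169+64) = 15.2643
L = sqrt(233.0000 - 121) = sqrt(112.0000) = 10.5830

10.5830


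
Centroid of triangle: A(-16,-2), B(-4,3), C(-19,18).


Gx = (-16- 4- 19)/3 = -39/3 = -13.0000
Gy = (-2+3+18)/3 = 19/3 = 6.3333

G = (-13.0000, 6.3333)


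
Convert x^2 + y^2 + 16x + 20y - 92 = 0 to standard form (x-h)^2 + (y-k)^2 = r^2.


h = -D/2 = -16/2 = -8
k = -E/2 = -20/2 = -10
r^2 = h^2 + k^2 - F = 64 + 100 + 92 = 256
r = 16

Center (-8, -10), radius = 16


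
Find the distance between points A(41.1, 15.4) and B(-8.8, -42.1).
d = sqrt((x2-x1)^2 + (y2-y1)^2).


dx = -8.8 - 41.1 = -49.9
dy = -42.1 - 15.4 = -57.5
d = sqrt(2490.01 + 3306.25) = sqrt(5796.26) = 76.1332

76.1332


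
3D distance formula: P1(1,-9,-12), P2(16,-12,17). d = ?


dx=15, dy=-3, dz=29
d = sqrt(225+9+841) = sqrt(1075) = 32.7872

32.7872


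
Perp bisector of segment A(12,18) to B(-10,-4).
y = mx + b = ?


Midpoint = (1, 7)
Slope of AB = dy/dx = -22/(-22) = 1.0000
Perp slope = -dx/dy = -22/22 = -1.0000
b = My - (perp slope)*Mx = 7 + (-22*1)/(-22) = 7 + 1.0000 = 8.0000

y = -1.0000x + 8.0000


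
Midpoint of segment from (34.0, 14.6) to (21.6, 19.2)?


Mx = (34.0 + 21.6)/2 = 55.6/2 = 27.8000
My = (14.6 + 19.2)/2 = 33.8/2 = 16.9000

(27.8000, 16.9000)


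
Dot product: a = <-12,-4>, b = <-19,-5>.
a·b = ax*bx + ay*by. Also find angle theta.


a·b = -12*(-19) - 4*(-5) = 228 + 20 = 248
|a| = sqrt(144+16) = 12.6491
|b| = sqrt(361+25) = 19.6469
cos(theta) = 248/(sqrt(160)*sqrt(386)) = 248/sqrt(61760) = 0.997925
theta = arccos(248/sqrt(61760)) = 3.6914 degrees

a·b = 248, theta = 3.6914 deg


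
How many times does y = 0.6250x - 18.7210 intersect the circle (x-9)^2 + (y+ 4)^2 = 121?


Substitute y = 0.6250x - 18.7210: (x-9)^2 + (0.6250x- 18.7210+ 4)^2 = 121
Expand to Ax^2 + Bx + C = 0, where b-k = -14.721
A = 1+m^2 = 1.390625
B = 2(m(b-k) - h) = 2(0.6250*(-14.721) - 9) = -36.40125
C = h^2 + (b-k)^2 - r^2 = 81 + 216.707841 - 121 = 176.707841
disc = B^2-4AC = 1325.0510 - 982.9374 = 342.1136
disc > 0

2 intersection points


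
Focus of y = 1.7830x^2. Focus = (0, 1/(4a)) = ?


a = 1.7830
4a = 7.1320
focus = (0, 1/7.1320) = (0, 0.1402)

Focus = (0, 0.1402)


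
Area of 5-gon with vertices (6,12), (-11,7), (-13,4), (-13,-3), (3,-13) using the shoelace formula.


sum(xi*y_{i+1}) = 6*7 - 11*4 - 13*(-3) - 13*(-13) + 3*12 = 242
sum(yi*x_{i+1}) = 12*(-11) + 7*(-13) + 4*(-13) - 3*3 - 13*6 = -362
Area = |242 + 362|/2 = 604/2 = 302.0000

302.0000 sq units


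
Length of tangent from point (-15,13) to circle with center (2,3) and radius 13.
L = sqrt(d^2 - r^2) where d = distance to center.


d = sqrt((-15-2)^2 + (13-3)^2) = sqrt(289+100) = 19.7231
L = sqrt(389.0000 - 169) = sqrt(220.0000) = 14.8324

14.8324


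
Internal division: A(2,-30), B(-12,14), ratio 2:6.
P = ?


Px = (2*(-12) + 6*2)/8 = -12/8 = -1.5000
Py = (2*14 + 6*(-30))/8 = -152/8 = -19.0000

P = (-1.5000, -19.0000)


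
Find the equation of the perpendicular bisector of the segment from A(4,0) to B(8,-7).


Midpoint = (6, -3.5)
Slope of AB = dy/dx = -7/4 = -1.7500
Perp slope = -dx/dy = 4/7 = 0.5714
b = My - (perp slope)*Mx = -3.5 + (4*6)/(-7) = -3.5 - 3.4286 = -6.9286

y = 0.5714x - 6.9286


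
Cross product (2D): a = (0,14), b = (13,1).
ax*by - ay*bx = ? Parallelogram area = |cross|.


cross = 0*1 - 14*13 = 0 - 182 = -182
Parallelogram area = |-182| = 182

cross = -182, parallelogram area = 182


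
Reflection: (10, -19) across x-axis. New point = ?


Reflection rule for x-axis: (x, -y)
(10, -19) -> (10, 19)

(10, 19)


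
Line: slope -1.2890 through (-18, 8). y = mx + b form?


y - 8 = -1.2890(x + 18)
y = -1.2890x + 8 + 1.2890*(-18)
y = -1.2890x - 15.2020

y = -1.2890x - 15.2020


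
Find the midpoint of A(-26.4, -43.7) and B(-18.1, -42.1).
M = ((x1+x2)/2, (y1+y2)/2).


Mx = (-26.4 - 18.1)/2 = -44.5/2 = -22.2500
My = (-43.7 - 42.1)/2 = -85.8/2 = -42.9000

(-22.2500, -42.9000)


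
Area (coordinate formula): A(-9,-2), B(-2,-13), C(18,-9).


-9*(-13+ 9) = 36
-2*(-9+ 2) = 14
18*(-2+ 13) = 198
sum = 248
Area = |248|/2 = 124.0000

124.0000 sq units


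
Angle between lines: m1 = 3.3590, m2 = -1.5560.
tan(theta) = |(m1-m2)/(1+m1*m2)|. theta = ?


m1-m2 = 4.915
1+m1*m2 = -4.226604
tan(theta) = |4.915/(-4.226604)| = 1.162872
theta = arctan(|4.915/(-4.226604)|) = 49.3065 degrees (acute angle)

49.3065 degrees


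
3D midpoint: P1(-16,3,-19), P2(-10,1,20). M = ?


Mx = (-16- 10)/2 = -13.0000
My = (3+1)/2 = 2.0000
Mz = (-19+20)/2 = 0.5000

M = (-13.0000, 2.0000, 0.5000)


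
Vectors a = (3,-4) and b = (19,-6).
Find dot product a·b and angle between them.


a·b = 3*19 - 4*(-6) = 57 + 24 = 81
|a| = sqrt(9+16) = 5.0000
|b| = sqrt(361+36) = 19.9249
cos(theta) = 81/(sqrt(25)*sqrt(397)) = 81/sqrt(9925) = 0.813055
theta = arccos(81/sqrt(9925)) = 35.6045 degrees

a·b = 81, theta = 35.6045 deg


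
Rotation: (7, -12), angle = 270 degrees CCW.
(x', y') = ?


cos(270) = 0, sin(270) = -1
x' = 7*0 + 12*(-1) = -12
y' = 7*(-1) - 12*0 = -7

(-12, -7)


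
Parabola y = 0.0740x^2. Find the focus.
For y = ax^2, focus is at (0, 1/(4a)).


a = 0.0740
4a = 0.2960
focus = (0, 1/0.2960) = (0, 3.3784)

Focus = (0, 3.3784)


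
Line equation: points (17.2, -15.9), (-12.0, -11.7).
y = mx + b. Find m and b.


m = (4.2)/(-29.2) = -0.1438
b = y1 - m*x1 = -15.9 - (4.2*17.2)/(-29.2) = -15.9 + 2.4740 = -13.4260

y = -0.1438x - 13.4260


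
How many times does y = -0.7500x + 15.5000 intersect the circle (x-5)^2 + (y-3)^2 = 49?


Substitute y = -0.7500x + 15.5000: (x-5)^2 + (-0.7500x+15.5000-3)^2 = 49
Expand to Ax^2 + Bx + C = 0, where b-k = 12.5
A = 1+m^2 = 1.5625
B = 2(m(b-k) - h) = 2(-0.7500*12.5 - 5) = -28.75
C = h^2 + (b-k)^2 - r^2 = 25 + 156.25 - 49 = 132.25
disc = B^2-4AC = 826.5625 - 826.5625 = 0
disc = 0

1 intersection point (tangent)


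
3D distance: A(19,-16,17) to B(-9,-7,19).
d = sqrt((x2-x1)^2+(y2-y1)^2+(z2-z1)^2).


dx=-28, dy=9, dz=2
d = sqrt(784+81+4) = sqrt(869) = 29.4788

29.4788


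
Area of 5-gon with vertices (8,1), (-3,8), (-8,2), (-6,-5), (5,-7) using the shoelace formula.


sum(xi*y_{i+1}) = 8*8 - 3*2 - 8*(-5) - 6*(-7) + 5*1 = 145
sum(yi*x_{i+1}) = 1*(-3) + 8*(-8) + 2*(-6) - 5*5 - 7*8 = -160
Area = |145 + 160|/2 = 305/2 = 152.5000

152.5000 sq units


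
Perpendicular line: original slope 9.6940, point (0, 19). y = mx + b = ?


Perpendicular slope = -1/m1 = -1/9.6940 = -0.1032
b2 = y0 - m2*x0 = 19 + 0/9.6940 = 19 + 0 = 19.0000

y = -0.1032x + 19.0000


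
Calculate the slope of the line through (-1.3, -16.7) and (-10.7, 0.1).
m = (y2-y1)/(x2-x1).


dy = 0.1 + 16.7 = 16.8
dx = -10.7 + 1.3 = -9.4
m = 16.8/(-9.4) = -1.7872

m = -1.7872


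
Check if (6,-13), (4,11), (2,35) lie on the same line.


6*(11-35) + 4*(35+ 13) + 2*(-13-11)
= -144 + 192 - 48 = 0

Yes, collinear (determinant = 0)


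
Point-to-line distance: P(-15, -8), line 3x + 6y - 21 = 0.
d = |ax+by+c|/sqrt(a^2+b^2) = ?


|3*(-15) + 6*(-8) - 21| = |-114| = 114
sqrt(9 + 36) = sqrt(45) = 6.7082
d = 114/sqrt(45) = 16.9941

16.9941


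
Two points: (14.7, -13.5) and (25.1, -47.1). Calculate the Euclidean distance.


dx = 25.1 - 14.7 = 10.4
dy = -47.1 + 13.5 = -33.6
d = sqrt(108.16 + 1128.96) = sqrt(1237.12) = 35.1727

35.1727


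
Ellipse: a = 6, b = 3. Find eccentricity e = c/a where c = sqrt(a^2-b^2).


c = sqrt(36-9) = sqrt(27) = 5.1962
e = c/a = sqrt(27)/6 = 0.8660

e = 0.8660


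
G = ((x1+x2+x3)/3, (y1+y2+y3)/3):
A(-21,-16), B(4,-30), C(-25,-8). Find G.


Gx = (-21+4- 25)/3 = -42/3 = -14.0000
Gy = (-16- 30- 8)/3 = -54/3 = -18.0000

G = (-14.0000, -18.0000)


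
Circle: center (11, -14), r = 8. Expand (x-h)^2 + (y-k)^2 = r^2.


(x-11)^2 + (y+ 14)^2 = 8^2
D = -2h = -22, E = -2k = 28
F = h^2+k^2-r^2 = 121+196-64 = 253

x^2 + y^2 - 22x + 28y + 253 = 0


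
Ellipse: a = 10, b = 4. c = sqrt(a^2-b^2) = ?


c^2 = 10^2 - 4^2 = 100 - 16 = 84
c = sqrt(84) = 9.1652

c = 9.1652


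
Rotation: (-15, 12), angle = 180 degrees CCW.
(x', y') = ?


cos(180) = -1, sin(180) = 0
x' = -15*(-1) - 12*0 = 15
y' = -15*0 + 12*(-1) = -12

(15, -12)


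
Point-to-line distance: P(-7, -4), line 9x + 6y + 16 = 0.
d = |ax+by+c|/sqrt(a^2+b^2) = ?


|9*(-7) + 6*(-4) + 16| = |-71| = 71
sqrt(81 + 36) = sqrt(117) = 10.8167
d = 71/sqrt(117) = 6.5640

6.5640


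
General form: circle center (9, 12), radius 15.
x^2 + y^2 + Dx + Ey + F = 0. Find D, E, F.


(x-9)^2 + (y-12)^2 = 15^2
D = -2h = -18, E = -2k = -24
F = h^2+k^2-r^2 = 81+144-225 = 0

D = -18, E = -24, F = 0


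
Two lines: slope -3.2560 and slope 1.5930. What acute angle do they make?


m1-m2 = -4.849
1+m1*m2 = -4.186808
tan(theta) = |-4.849/(-4.186808)| = 1.158162
theta = arctan(|-4.849/(-4.186808)|) = 49.1914 degrees (acute angle)

49.1914 degrees


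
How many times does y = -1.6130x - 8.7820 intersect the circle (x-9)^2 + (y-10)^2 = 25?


Substitute y = -1.6130x - 8.7820: (x-9)^2 + (-1.6130x- 8.7820-10)^2 = 25
Expand to Ax^2 + Bx + C = 0, where b-k = -18.782
A = 1+m^2 = 3.601769
B = 2(m(b-k) - h) = 2(-1.6130*(-18.782) - 9) = 42.590732
C = h^2 + (b-k)^2 - r^2 = 81 + 352.763524 - 25 = 408.763524
disc = B^2-4AC = 1813.9705 - 5889.0872 = -4075.1167
disc < 0

0 intersection points


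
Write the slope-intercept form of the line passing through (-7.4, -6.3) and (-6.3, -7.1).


m = (-0.8)/(1.1) = -0.7273
b = y1 - m*x1 = -6.3 - (-0.8*(-7.4))/(1.1) = -6.3 - 5.3818 = -11.6818

y = -0.7273x - 11.6818


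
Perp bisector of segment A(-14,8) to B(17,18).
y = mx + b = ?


Midpoint = (1.5, 13)
Slope of AB = dy/dx = 10/31 = 0.3226
Perp slope = -dx/dy = -31/10 = -3.1000
b = My - (perp slope)*Mx = 13 + (31*1.5)/10 = 13 + 4.6500 = 17.6500

y = -3.1000x + 17.6500


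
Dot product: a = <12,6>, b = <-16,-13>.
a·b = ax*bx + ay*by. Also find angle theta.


a·b = 12*(-16) + 6*(-13) = -192 - 78 = -270
|a| = sqrt(144+36) = 13.4164
|b| = sqrt(256+169) = 20.6155
cos(theta) = -270/(sqrt(180)*sqrt(425)) = -270/sqrt(76500) = -0.976187
theta = arccos(-270/sqrt(76500)) = 167.4712 degrees

a·b = -270, theta = 167.4712 deg


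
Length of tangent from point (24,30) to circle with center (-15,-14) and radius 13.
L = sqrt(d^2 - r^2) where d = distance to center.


d = sqrt((24+ 15)^2 + (30+ 14)^2) = sqrt(1521+1936) = 58.7963
L = sqrt(3457.0000 - 169) = sqrt(3288.0000) = 57.3411

57.3411


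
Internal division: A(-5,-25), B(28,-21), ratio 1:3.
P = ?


Px = (1*28 + 3*(-5))/4 = 13/4 = 3.2500
Py = (1*(-21) + 3*(-25))/4 = -96/4 = -24.0000

P = (3.2500, -24.0000)


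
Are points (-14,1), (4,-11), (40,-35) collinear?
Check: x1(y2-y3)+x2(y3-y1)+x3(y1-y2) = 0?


-14*(-11+ 35) + 4*(-35-1) + 40*(1+ 11)
= -336 - 144 + 480 = 0

Yes, collinear (determinant = 0)


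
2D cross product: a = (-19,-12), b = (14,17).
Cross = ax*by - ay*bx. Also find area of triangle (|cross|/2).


cross = -19*17 + 12*14 = -323 + 168 = -155
Triangle area = |-155|/2 = 155/2 = 77.5000

cross = -155, triangle area = 77.5000


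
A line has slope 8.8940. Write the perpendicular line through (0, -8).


Perpendicular slope = -1/m1 = -1/8.8940 = -0.1124
b2 = y0 - m2*x0 = -8 + 0/8.8940 = -8 + 0 = -8.0000

y = -0.1124x - 8.0000


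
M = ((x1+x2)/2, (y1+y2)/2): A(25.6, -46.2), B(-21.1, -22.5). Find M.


Mx = (25.6 - 21.1)/2 = 4.5/2 = 2.2500
My = (-46.2 - 22.5)/2 = -68.7/2 = -34.3500

(2.2500, -34.3500)


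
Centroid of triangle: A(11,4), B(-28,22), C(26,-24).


Gx = (11- 28+26)/3 = 9/3 = 3.0000
Gy = (4+22- 24)/3 = 2/3 = 0.6667

G = (3.0000, 0.6667)


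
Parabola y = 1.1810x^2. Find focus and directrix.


a = 1.1810
1/(4a) = 0.2117
Focus = (0, 0.2117)
Directrix: y = -0.2117

Focus = (0, 0.2117), Directrix: y = -0.2117


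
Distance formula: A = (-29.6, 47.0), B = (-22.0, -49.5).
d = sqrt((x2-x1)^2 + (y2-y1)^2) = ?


dx = -22.0 + 29.6 = 7.6
dy = -49.5 - 47.0 = -96.5
d = sqrt(57.76 + 9312.25) = sqrt(9370.01) = 96.7988

96.7988


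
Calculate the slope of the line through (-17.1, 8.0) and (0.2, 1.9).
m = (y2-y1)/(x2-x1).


dy = 1.9 - 8.0 = -6.1
dx = 0.2 + 17.1 = 17.3
m = -6.1/17.3 = -0.3526

m = -0.3526


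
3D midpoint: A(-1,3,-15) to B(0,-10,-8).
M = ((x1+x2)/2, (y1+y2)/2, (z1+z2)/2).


Mx = (-1+0)/2 = -0.5000
My = (3- 10)/2 = -3.5000
Mz = (-15- 8)/2 = -11.5000

M = (-0.5000, -3.5000, -11.5000)


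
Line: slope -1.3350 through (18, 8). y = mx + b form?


y - 8 = -1.3350(x - 18)
y = -1.3350x + 8 + 1.3350*18
y = -1.3350x + 32.0300

y = -1.3350x + 32.0300


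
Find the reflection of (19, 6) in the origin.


Reflection rule for origin: (-x, -y)
(19, 6) -> (-19, -6)

(-19, -6)


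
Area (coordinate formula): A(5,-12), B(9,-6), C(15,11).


5*(-6-11) = -85
9*(11+ 12) = 207
15*(-12+ 6) = -90
sum = 32
Area = |32|/2 = 16.0000

16.0000 sq units


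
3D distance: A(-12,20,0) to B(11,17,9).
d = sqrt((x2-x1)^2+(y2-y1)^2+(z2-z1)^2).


dx=23, dy=-3, dz=9
d = sqrt(529+9+81) = sqrt(619) = 24.8797

24.8797


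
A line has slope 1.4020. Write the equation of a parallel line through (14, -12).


Parallel lines have equal slopes.
m2 = 1.4020
b2 = -12 - 1.4020*14 = -31.6280

y = 1.4020x - 31.6280


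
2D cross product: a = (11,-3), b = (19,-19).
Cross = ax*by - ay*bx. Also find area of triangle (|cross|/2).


cross = 11*(-19) + 3*19 = -209 + 57 = -152
Triangle area = |-152|/2 = 152/2 = 76.0000

cross = -152, triangle area = 76.0000


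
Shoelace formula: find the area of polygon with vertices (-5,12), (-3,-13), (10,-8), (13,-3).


sum(xi*y_{i+1}) = -5*(-13) - 3*(-8) + 10*(-3) + 13*12 = 215
sum(yi*x_{i+1}) = 12*(-3) - 13*10 - 8*13 - 3*(-5) = -255
Area = |215 + 255|/2 = 470/2 = 235.0000

235.0000 sq units


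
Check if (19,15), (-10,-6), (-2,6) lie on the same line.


19*(-6-6) - 10*(6-15) - 2*(15+ 6)
= -228 + 90 - 42 = -180

No, not collinear (determinant = -180)


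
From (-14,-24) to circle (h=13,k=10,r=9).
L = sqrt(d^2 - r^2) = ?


d = sqrt((-14-13)^2 + (-24-10)^2) = sqrt(729+1156) = 43.4166
L = sqrt(1885.0000 - 81) = sqrt(1804.0000) = 42.4735

42.4735


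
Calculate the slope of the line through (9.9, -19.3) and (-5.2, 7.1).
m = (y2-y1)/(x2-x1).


dy = 7.1 + 19.3 = 26.4
dx = -5.2 - 9.9 = -15.1
m = 26.4/(-15.1) = -1.7483

m = -1.7483


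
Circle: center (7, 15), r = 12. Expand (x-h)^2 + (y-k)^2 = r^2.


(x-7)^2 + (y-15)^2 = 12^2
D = -2h = -14, E = -2k = -30
F = h^2+k^2-r^2 = 49+225-144 = 130

x^2 + y^2 - 14x - 30y + 130 = 0


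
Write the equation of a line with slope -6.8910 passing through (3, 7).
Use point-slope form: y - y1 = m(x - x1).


y - 7 = -6.8910(x - 3)
y = -6.8910x + 7 + 6.8910*3
y = -6.8910x + 27.6730

y = -6.8910x + 27.6730


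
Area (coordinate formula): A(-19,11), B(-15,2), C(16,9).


-19*(2-9) = 133
-15*(9-11) = 30
16*(11-2) = 144
sum = 307
Area = |307|/2 = 153.5000

153.5000 sq units


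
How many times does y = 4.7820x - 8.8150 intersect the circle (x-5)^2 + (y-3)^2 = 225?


Substitute y = 4.7820x - 8.8150: (x-5)^2 + (4.7820x- 8.8150-3)^2 = 225
Expand to Ax^2 + Bx + C = 0, where b-k = -11.815
A = 1+m^2 = 23.867524
B = 2(m(b-k) - h) = 2(4.7820*(-11.815) - 5) = -122.99866
C = h^2 + (b-k)^2 - r^2 = 25 + 139.594225 - 225 = -60.405775
disc = B^2-4AC = 15128.6704 + 5766.9451 = 20895.6155
disc > 0

2 intersection points


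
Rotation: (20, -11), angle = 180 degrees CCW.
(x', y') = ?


cos(180) = -1, sin(180) = 0
x' = 20*(-1) + 11*0 = -20
y' = 20*0 - 11*(-1) = 11

(-20, 11)


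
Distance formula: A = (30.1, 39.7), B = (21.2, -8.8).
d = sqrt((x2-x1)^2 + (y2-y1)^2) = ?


dx = 21.2 - 30.1 = -8.9
dy = -8.8 - 39.7 = -48.5
d = sqrt(79.21 + 2352.25) = sqrt(2431.46) = 49.3098

49.3098


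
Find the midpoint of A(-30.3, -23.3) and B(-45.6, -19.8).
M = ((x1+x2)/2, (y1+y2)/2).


Mx = (-30.3 - 45.6)/2 = -75.9/2 = -37.9500
My = (-23.3 - 19.8)/2 = -43.1/2 = -21.5500

(-37.9500, -21.5500)


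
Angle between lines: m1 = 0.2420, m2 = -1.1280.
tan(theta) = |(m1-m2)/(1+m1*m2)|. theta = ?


m1-m2 = 1.37
1+m1*m2 = 0.727024
tan(theta) = |1.37/0.727024| = 1.884394
theta = arctan(|1.37/0.727024|) = 62.0462 degrees (acute angle)

62.0462 degrees


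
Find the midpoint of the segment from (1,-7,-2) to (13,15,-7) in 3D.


Mx = (1+13)/2 = 7.0000
My = (-7+15)/2 = 4.0000
Mz = (-2- 7)/2 = -4.5000

M = (7.0000, 4.0000, -4.5000)


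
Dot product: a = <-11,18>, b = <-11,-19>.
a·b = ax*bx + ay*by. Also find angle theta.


a·b = -11*(-11) + 18*(-19) = 121 - 342 = -221
|a| = sqrt(121+324) = 21.0950
|b| = sqrt(121+361) = 21.9545
cos(theta) = -221/(sqrt(445)*sqrt(482)) = -221/sqrt(214490) = -0.477187
theta = arccos(-221/sqrt(214490)) = 118.5019 degrees

a·b = -221, theta = 118.5019 deg


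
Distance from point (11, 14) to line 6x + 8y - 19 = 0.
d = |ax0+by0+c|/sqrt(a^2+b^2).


|6*11 + 8*14 - 19| = |159| = 159
sqrt(36 + 64) = sqrt(100) = 10.0000
d = 159/sqrt(100) = 15.9000

15.9000


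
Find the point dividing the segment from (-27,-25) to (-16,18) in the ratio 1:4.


Px = (1*(-16) + 4*(-27))/5 = -124/5 = -24.8000
Py = (1*18 + 4*(-25))/5 = -82/5 = -16.4000

P = (-24.8000, -16.4000)


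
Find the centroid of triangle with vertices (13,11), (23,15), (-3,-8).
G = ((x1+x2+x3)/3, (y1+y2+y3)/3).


Gx = (13+23- 3)/3 = 33/3 = 11.0000
Gy = (11+15- 8)/3 = 18/3 = 6.0000

G = (11.0000, 6.0000)


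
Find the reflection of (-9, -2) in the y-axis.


Reflection rule for y-axis: (-x, y)
(-9, -2) -> (9, -2)

(9, -2)


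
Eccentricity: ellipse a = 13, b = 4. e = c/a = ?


c = sqrt(169-16) = sqrt(153) = 12.3693
e = c/a = sqrt(153)/13 = 0.9515

e = 0.9515


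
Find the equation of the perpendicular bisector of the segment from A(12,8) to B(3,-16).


Midpoint = (7.5, -4)
Slope of AB = dy/dx = -24/(-9) = 2.6667
Perp slope = -dx/dy = -9/24 = -0.3750
b = My - (perp slope)*Mx = -4 + (-9*7.5)/(-24) = -4 + 2.8125 = -1.1875

y = -0.3750x - 1.1875


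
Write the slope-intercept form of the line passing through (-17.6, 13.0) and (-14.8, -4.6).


m = (-17.6)/(2.8) = -6.2857
b = y1 - m*x1 = 13.0 - (-17.6*(-17.6))/(2.8) = 13.0 - 110.6286 = -97.6286

y = -6.2857x - 97.6286


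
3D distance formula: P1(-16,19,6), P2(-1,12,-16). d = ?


dx=15, dy=-7, dz=-22
d = sqrt(225+49+484) = sqrt(758) = 27.5318

27.5318


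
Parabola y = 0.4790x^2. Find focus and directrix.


a = 0.4790
1/(4a) = 0.5219
Focus = (0, 0.5219)
Directrix: y = -0.5219

Focus = (0, 0.5219), Directrix: y = -0.5219


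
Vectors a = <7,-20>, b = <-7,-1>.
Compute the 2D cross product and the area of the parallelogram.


cross = 7*(-1) + 20*(-7) = -7 - 140 = -147
Parallelogram area = |-147| = 147

cross = -147, parallelogram area = 147


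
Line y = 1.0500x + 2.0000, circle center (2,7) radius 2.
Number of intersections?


Substitute y = 1.0500x + 2.0000: (x-2)^2 + (1.0500x+2.0000-7)^2 = 4
Expand to Ax^2 + Bx + C = 0, where b-k = -5
A = 1+m^2 = 2.1025
B = 2(m(b-k) - h) = 2(1.0500*(-5) - 2) = -14.5
C = h^2 + (b-k)^2 - r^2 = 4 + 25 - 4 = 25
disc = B^2-4AC = 210.2500 - 210.2500 = 0
disc = 0

1 intersection point (tangent)


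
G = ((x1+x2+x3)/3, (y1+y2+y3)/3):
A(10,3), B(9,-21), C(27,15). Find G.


Gx = (10+9+27)/3 = 46/3 = 15.3333
Gy = (3- 21+15)/3 = -3/3 = -1.0000

G = (15.3333, -1.0000)


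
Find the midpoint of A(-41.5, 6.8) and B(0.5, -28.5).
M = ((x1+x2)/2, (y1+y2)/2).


Mx = (-41.5 + 0.5)/2 = -41.0/2 = -20.5000
My = (6.8 - 28.5)/2 = -21.7/2 = -10.8500

(-20.5000, -10.8500)


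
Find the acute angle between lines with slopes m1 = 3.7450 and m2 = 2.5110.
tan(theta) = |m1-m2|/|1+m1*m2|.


m1-m2 = 1.234
1+m1*m2 = 10.403695
tan(theta) = |1.234/10.403695| = 0.118612
theta = arctan(|1.234/10.403695|) = 6.7643 degrees (acute angle)

6.7643 degrees


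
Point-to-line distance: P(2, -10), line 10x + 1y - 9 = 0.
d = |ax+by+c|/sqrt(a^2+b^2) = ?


|10*2 + 1*(-10) - 9| = |1| = 1
sqrt(100 + 1) = sqrt(101) = 10.0499
d = 1/sqrt(101) = 0.0995

0.0995


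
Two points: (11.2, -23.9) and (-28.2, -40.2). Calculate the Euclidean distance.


dx = -28.2 - 11.2 = -39.4
dy = -40.2 + 23.9 = -16.3
d = sqrt(1552.36 + 265.69) = sqrt(1818.05) = 42.6386

42.6386


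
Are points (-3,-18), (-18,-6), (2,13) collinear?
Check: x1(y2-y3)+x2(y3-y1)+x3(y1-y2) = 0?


-3*(-6-13) - 18*(13+ 18) + 2*(-18+ 6)
= 57 - 558 - 24 = -525

No, not collinear (determinant = -525)


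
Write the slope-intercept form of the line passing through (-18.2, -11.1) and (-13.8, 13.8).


m = (24.9)/(4.4) = 5.6591
b = y1 - m*x1 = -11.1 - (24.9*(-18.2))/(4.4) = -11.1 + 102.9955 = 91.8955

y = 5.6591x + 91.8955


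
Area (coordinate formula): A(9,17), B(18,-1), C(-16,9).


9*(-1-9) = -90
18*(9-17) = -144
-16*(17+ 1) = -288
sum = -522
Area = |-522|/2 = 261.0000

261.0000 sq units


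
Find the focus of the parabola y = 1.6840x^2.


a = 1.6840
4a = 6.7360
focus = (0, 1/6.7360) = (0, 0.1485)

Focus = (0, 0.1485)


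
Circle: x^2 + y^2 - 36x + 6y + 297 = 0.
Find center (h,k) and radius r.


h = -D/2 = 36/2 = 18
k = -E/2 = -6/2 = -3
r^2 = h^2 + k^2 - F = 324 + 9 - 297 = 36
r = 6

Center (18, -3), radius = 6


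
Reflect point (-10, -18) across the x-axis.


Reflection rule for x-axis: (x, -y)
(-10, -18) -> (-10, 18)

(-10, 18)


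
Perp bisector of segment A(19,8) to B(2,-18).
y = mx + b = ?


Midpoint = (10.5, -5)
Slope of AB = dy/dx = -26/(-17) = 1.5294
Perp slope = -dx/dy = -17/26 = -0.6538
b = My - (perp slope)*Mx = -5 + (-17*10.5)/(-26) = -5 + 6.8654 = 1.8654

y = -0.6538x + 1.8654


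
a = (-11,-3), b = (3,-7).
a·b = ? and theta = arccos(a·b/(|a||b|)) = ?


a·b = -11*3 - 3*(-7) = -33 + 21 = -12
|a| = sqrt(121+9) = 11.4018
|b| = sqrt(9+49) = 7.6158
cos(theta) = -12/(sqrt(130)*sqrt(58)) = -12/sqrt(7540) = -0.138196
theta = arccos(-12/sqrt(7540)) = 97.9435 degrees

a·b = -12, theta = 97.9435 deg


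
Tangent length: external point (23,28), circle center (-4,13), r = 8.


d = sqrt((23+ 4)^2 + (28-13)^2) = sqrt(729+225) = 30.8869
L = sqrt(954.0000 - 64) = sqrt(890.0000) = 29.8329

29.8329


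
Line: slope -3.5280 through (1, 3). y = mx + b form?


y - 3 = -3.5280(x - 1)
y = -3.5280x + 3 + 3.5280*1
y = -3.5280x + 6.5280

y = -3.5280x + 6.5280


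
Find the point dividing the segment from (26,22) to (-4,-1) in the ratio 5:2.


Px = (5*(-4) + 2*26)/7 = 32/7 = 4.5714
Py = (5*(-1) + 2*22)/7 = 39/7 = 5.5714

P = (4.5714, 5.5714)


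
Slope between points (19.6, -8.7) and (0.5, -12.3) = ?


dy = -12.3 + 8.7 = -3.6
dx = 0.5 - 19.6 = -19.1
m = -3.6/(-19.1) = 0.1885

m = 0.1885


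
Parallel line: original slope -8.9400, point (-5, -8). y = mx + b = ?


Parallel lines have equal slopes.
m2 = -8.9400
b2 = -8 + 8.9400*(-5) = -52.7000

y = -8.9400x - 52.7000


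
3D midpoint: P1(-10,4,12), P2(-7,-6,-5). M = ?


Mx = (-10- 7)/2 = -8.5000
My = (4- 6)/2 = -1.0000
Mz = (12- 5)/2 = 3.5000

M = (-8.5000, -1.0000, 3.5000)


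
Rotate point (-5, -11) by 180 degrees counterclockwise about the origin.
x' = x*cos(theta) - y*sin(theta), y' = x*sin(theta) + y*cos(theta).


cos(180) = -1, sin(180) = 0
x' = -5*(-1) + 11*0 = 5
y' = -5*0 - 11*(-1) = 11

(5, 11)


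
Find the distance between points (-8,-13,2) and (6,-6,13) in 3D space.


dx=14, dy=7, dz=11
d = sqrt(196+49+121) = sqrt(366) = 19.1311

19.1311


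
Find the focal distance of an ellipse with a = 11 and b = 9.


c^2 = 11^2 - 9^2 = 121 - 81 = 40
c = sqrt(40) = 6.3246

c = 6.3246


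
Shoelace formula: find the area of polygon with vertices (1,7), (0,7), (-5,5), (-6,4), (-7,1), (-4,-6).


sum(xi*y_{i+1}) = 1*7 + 0*5 - 5*4 - 6*1 - 7*(-6) - 4*7 = -5
sum(yi*x_{i+1}) = 7*0 + 7*(-5) + 5*(-6) + 4*(-7) + 1*(-4) - 6*1 = -103
Area = |-5 + 103|/2 = 98/2 = 49.0000

49.0000 sq units


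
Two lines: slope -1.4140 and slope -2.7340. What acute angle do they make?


m1-m2 = 1.32
1+m1*m2 = 4.865876
tan(theta) = |1.32/4.865876| = 0.271277
theta = arctan(|1.32/4.865876|) = 15.1777 degrees (acute angle)

15.1777 degrees


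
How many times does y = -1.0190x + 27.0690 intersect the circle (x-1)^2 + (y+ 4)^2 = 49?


Substitute y = -1.0190x + 27.0690: (x-1)^2 + (-1.0190x+27.0690+ 4)^2 = 49
Expand to Ax^2 + Bx + C = 0, where b-k = 31.069
A = 1+m^2 = 2.038361
B = 2(m(b-k) - h) = 2(-1.0190*31.069 - 1) = -65.318622
C = h^2 + (b-k)^2 - r^2 = 1 + 965.282761 - 49 = 917.282761
disc = B^2-4AC = 4266.5224 - 7479.0136 = -3212.4912
disc < 0

0 intersection points


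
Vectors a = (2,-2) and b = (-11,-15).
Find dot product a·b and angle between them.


a·b = 2*(-11) - 2*(-15) = -22 + 30 = 8
|a| = sqrt(4+4) = 2.8284
|b| = sqrt(121+225) = 18.6011
cos(theta) = 8/(sqrt(8)*sqrt(346)) = 8/sqrt(2768) = 0.152057
theta = arccos(8/sqrt(2768)) = 81.2538 degrees

a·b = 8, theta = 81.2538 deg


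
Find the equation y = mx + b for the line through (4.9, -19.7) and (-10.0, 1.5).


m = (21.2)/(-14.9) = -1.4228
b = y1 - m*x1 = -19.7 - (21.2*4.9)/(-14.9) = -19.7 + 6.9718 = -12.7282

y = -1.4228x - 12.7282


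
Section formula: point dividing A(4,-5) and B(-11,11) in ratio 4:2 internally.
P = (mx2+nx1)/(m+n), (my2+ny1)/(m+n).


Px = (4*(-11) + 2*4)/6 = -36/6 = -6.0000
Py = (4*11 + 2*(-5))/6 = 34/6 = 5.6667

P = (-6.0000, 5.6667)


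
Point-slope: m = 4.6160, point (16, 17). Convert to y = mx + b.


y - 17 = 4.6160(x - 16)
y = 4.6160x + 17 - 4.6160*16
y = 4.6160x - 56.8560

y = 4.6160x - 56.8560


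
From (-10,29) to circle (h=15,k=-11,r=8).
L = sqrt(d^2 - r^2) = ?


d = sqrt((-10-15)^2 + (29+ 11)^2) = sqrt(625+1600) = 47.1699
L = sqrt(2225.0000 - 64) = sqrt(2161.0000) = 46.4866

46.4866


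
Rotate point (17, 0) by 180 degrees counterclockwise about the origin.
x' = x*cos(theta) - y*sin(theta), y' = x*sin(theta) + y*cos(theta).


cos(180) = -1, sin(180) = 0
x' = 17*(-1) - 0*0 = -17
y' = 17*0 + 0*(-1) = 0

(-17, 0)


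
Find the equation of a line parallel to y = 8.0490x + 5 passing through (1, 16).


Parallel lines have equal slopes.
m2 = 8.0490
b2 = 16 - 8.0490*1 = 7.9510

y = 8.0490x + 7.9510


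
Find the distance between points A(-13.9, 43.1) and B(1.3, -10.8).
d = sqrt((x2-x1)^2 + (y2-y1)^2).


dx = 1.3 + 13.9 = 15.2
dy = -10.8 - 43.1 = -53.9
d = sqrt(231.04 + 2905.21) = sqrt(3136.25) = 56.0022

56.0022


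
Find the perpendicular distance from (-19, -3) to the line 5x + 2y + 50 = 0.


|5*(-19) + 2*(-3) + 50| = |-51| = 51
sqrt(25 + 4) = sqrt(29) = 5.3852
d = 51/sqrt(29) = 9.4705

9.4705


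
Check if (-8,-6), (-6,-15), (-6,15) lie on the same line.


-8*(-15-15) - 6*(15+ 6) - 6*(-6+ 15)
= 240 - 126 - 54 = 60

No, not collinear (determinant = 60)


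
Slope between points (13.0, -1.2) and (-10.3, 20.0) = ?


dy = 20.0 + 1.2 = 21.2
dx = -10.3 - 13.0 = -23.3
m = 21.2/(-23.3) = -0.9099

m = -0.9099


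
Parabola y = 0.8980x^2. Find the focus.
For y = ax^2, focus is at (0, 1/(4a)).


a = 0.8980
4a = 3.5920
focus = (0, 1/3.5920) = (0, 0.2784)

Focus = (0, 0.2784)


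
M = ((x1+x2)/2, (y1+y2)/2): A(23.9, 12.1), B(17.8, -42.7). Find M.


Mx = (23.9 + 17.8)/2 = 41.7/2 = 20.8500
My = (12.1 - 42.7)/2 = -30.6/2 = -15.3000

(20.8500, -15.3000)


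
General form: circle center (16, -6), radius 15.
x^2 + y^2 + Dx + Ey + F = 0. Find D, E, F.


(x-16)^2 + (y+ 6)^2 = 15^2
D = -2h = -32, E = -2k = 12
F = h^2+k^2-r^2 = 256+36-225 = 67

D = -32, E = 12, F = 67


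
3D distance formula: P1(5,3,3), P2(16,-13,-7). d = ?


dx=11, dy=-16, dz=-10
d = sqrt(121+256+100) = sqrt(477) = 21.8403

21.8403


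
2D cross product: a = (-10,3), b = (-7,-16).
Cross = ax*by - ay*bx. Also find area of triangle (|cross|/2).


cross = -10*(-16) - 3*(-7) = 160 + 21 = 181
Triangle area = |181|/2 = 181/2 = 90.5000

cross = 181, triangle area = 90.5000


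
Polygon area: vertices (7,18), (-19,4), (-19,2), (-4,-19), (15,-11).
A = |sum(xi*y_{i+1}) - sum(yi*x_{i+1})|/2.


sum(xi*y_{i+1}) = 7*4 - 19*2 - 19*(-19) - 4*(-11) + 15*18 = 665
sum(yi*x_{i+1}) = 18*(-19) + 4*(-19) + 2*(-4) - 19*15 - 11*7 = -788
Area = |665 + 788|/2 = 1453/2 = 726.5000

726.5000 sq units


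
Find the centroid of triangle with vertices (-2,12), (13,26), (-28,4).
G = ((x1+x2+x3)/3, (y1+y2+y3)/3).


Gx = (-2+13- 28)/3 = -17/3 = -5.6667
Gy = (12+26+4)/3 = 42/3 = 14.0000

G = (-5.6667, 14.0000)


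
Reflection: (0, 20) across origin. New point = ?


Reflection rule for origin: (-x, -y)
(0, 20) -> (0, -20)

(0, -20)


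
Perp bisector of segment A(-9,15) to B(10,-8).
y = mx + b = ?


Midpoint = (0.5, 3.5)
Slope of AB = dy/dx = -23/19 = -1.2105
Perp slope = -dx/dy = 19/23 = 0.8261
b = My - (perp slope)*Mx = 3.5 + (19*0.5)/(-23) = 3.5 - 0.4130 = 3.0870

y = 0.8261x + 3.0870


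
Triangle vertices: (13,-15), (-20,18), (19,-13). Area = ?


13*(18+ 13) = 403
-20*(-13+ 15) = -40
19*(-15-18) = -627
sum = -264
Area = |-264|/2 = 132.0000

132.0000 sq units


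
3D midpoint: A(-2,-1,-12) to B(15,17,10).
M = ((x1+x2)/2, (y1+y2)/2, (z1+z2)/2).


Mx = (-2+15)/2 = 6.5000
My = (-1+17)/2 = 8.0000
Mz = (-12+10)/2 = -1.0000

M = (6.5000, 8.0000, -1.0000)


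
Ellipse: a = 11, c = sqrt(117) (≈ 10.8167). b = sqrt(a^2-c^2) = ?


b^2 = 11^2 - (sqrt(117))^2 = 121 - 117 = 4
b = sqrt(4) = 2

b = 2


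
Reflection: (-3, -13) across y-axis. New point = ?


Reflection rule for y-axis: (-x, y)
(-3, -13) -> (3, -13)

(3, -13)


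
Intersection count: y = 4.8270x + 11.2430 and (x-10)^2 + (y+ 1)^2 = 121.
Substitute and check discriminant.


Substitute y = 4.8270x + 11.2430: (x-10)^2 + (4.8270x+11.2430+ 1)^2 = 121
Expand to Ax^2 + Bx + C = 0, where b-k = 12.243
A = 1+m^2 = 24.299929
B = 2(m(b-k) - h) = 2(4.8270*12.243 - 10) = 98.193922
C = h^2 + (b-k)^2 - r^2 = 100 + 149.891049 - 121 = 128.891049
disc = B^2-4AC = 9642.0463 - 12528.1734 = -2886.1271
disc < 0

0 intersection points


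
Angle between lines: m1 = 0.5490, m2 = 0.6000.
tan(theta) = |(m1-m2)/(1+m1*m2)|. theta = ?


m1-m2 = -0.051
1+m1*m2 = 1.3294
tan(theta) = |-0.051/1.3294| = 0.038363
theta = arctan(|-0.051/1.3294|) = 2.1970 degrees (acute angle)

2.1970 degrees


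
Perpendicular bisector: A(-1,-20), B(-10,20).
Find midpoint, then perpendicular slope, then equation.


Midpoint = (-5.5, 0)
Slope of AB = dy/dx = 40/(-9) = -4.4444
Perp slope = -dx/dy = 9/40 = 0.2250
b = My - (perp slope)*Mx = 0 + (-9*(-5.5))/40 = 0 + 1.2375 = 1.2375

y = 0.2250x + 1.2375


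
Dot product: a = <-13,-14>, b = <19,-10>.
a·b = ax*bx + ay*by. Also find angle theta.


a·b = -13*19 - 14*(-10) = -247 + 140 = -107
|a| = sqrt(169+196) = 19.1050
|b| = sqrt(361+100) = 21.4709
cos(theta) = -107/(sqrt(365)*sqrt(461)) = -107/sqrt(168265) = -0.260848
theta = arccos(-107/sqrt(168265)) = 105.1204 degrees

a·b = -107, theta = 105.1204 deg


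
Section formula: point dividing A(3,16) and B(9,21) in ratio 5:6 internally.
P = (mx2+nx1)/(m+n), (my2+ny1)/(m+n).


Px = (5*9 + 6*3)/11 = 63/11 = 5.7273
Py = (5*21 + 6*16)/11 = 201/11 = 18.2727

P = (5.7273, 18.2727)


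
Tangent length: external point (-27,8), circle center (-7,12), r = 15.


d = sqrt((-27+ 7)^2 + (8-12)^2) = sqrt(400+16) = 20.3961
L = sqrt(416.0000 - 225) = sqrt(191.0000) = 13.8203

13.8203


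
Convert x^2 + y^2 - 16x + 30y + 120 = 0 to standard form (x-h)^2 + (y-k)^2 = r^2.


h = -D/2 = 16/2 = 8
k = -E/2 = -30/2 = -15
r^2 = h^2 + k^2 - F = 64 + 225 - 120 = 169
r = 13

Center (8, -15), radius = 13


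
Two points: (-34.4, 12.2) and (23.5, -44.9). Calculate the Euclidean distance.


dx = 23.5 + 34.4 = 57.9
dy = -44.9 - 12.2 = -57.1
d = sqrt(3352.41 + 3260.41) = sqrt(6612.82) = 81.3192

81.3192


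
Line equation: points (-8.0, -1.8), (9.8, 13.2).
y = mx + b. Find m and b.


m = (15.0)/(17.8) = 0.8427
b = y1 - m*x1 = -1.8 - (15.0*(-8.0))/(17.8) = -1.8 + 6.7416 = 4.9416

y = 0.8427x + 4.9416


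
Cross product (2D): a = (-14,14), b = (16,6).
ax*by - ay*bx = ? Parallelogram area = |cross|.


cross = -14*6 - 14*16 = -84 - 224 = -308
Parallelogram area = |-308| = 308

cross = -308, parallelogram area = 308


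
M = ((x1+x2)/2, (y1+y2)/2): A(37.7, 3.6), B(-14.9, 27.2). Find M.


Mx = (37.7 - 14.9)/2 = 22.8/2 = 11.4000
My = (3.6 + 27.2)/2 = 30.8/2 = 15.4000

(11.4000, 15.4000)


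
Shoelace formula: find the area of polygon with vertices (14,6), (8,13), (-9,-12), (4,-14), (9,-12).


sum(xi*y_{i+1}) = 14*13 + 8*(-12) - 9*(-14) + 4*(-12) + 9*6 = 218
sum(yi*x_{i+1}) = 6*8 + 13*(-9) - 12*4 - 14*9 - 12*14 = -411
Area = |218 + 411|/2 = 629/2 = 314.5000

314.5000 sq units


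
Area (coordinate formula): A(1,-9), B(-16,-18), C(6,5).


1*(-18-5) = -23
-16*(5+ 9) = -224
6*(-9+ 18) = 54
sum = -193
Area = |-193|/2 = 96.5000

96.5000 sq units


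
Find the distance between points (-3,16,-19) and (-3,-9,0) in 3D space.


dx=0, dy=-25, dz=19
d = sqrt(0+625+361) = sqrt(986) = 31.4006

31.4006


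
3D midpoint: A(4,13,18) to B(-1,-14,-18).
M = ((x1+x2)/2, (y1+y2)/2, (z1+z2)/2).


Mx = (4- 1)/2 = 1.5000
My = (13- 14)/2 = -0.5000
Mz = (18- 18)/2 = 0

M = (1.5000, -0.5000, 0)


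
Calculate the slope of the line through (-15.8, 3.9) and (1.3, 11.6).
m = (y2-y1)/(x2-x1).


dy = 11.6 - 3.9 = 7.7
dx = 1.3 + 15.8 = 17.1
m = 7.7/17.1 = 0.4503

m = 0.4503


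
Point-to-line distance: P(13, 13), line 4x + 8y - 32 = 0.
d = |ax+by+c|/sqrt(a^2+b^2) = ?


|4*13 + 8*13 - 32| = |124| = 124
sqrt(16 + 64) = sqrt(80) = 8.9443
d = 124/sqrt(80) = 13.8636

13.8636


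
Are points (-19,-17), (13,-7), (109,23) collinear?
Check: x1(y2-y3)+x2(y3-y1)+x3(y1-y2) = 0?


-19*(-7-23) + 13*(23+ 17) + 109*(-17+ 7)
= 570 + 520 - 1090 = 0

Yes, collinear (determinant = 0)


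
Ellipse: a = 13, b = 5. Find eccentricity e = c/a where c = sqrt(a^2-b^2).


c = sqrt(169-25) = sqrt(144) = 12.0000
e = c/a = 12/13 = 0.9231

e = 0.9231


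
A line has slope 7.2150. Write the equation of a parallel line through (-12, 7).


Parallel lines have equal slopes.
m2 = 7.2150
b2 = 7 - 7.2150*(-12) = 93.5800

y = 7.2150x + 93.5800


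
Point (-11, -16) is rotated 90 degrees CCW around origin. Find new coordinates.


cos(90) = 0, sin(90) = 1
x' = -11*0 + 16*1 = 16
y' = -11*1 - 16*0 = -11

(16, -11)


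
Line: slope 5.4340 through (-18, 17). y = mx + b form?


y - 17 = 5.4340(x + 18)
y = 5.4340x + 17 - 5.4340*(-18)
y = 5.4340x + 114.8120

y = 5.4340x + 114.8120


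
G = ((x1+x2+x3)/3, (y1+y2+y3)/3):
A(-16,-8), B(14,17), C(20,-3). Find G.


Gx = (-16+14+20)/3 = 18/3 = 6.0000
Gy = (-8+17- 3)/3 = 6/3 = 2.0000

G = (6.0000, 2.0000)


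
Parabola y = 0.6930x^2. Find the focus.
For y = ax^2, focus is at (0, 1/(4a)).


a = 0.6930
4a = 2.7720
focus = (0, 1/2.7720) = (0, 0.3608)

Focus = (0, 0.3608)


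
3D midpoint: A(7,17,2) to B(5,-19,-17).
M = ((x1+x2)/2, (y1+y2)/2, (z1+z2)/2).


Mx = (7+5)/2 = 6.0000
My = (17- 19)/2 = -1.0000
Mz = (2- 17)/2 = -7.5000

M = (6.0000, -1.0000, -7.5000)


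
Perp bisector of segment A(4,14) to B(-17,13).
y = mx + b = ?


Midpoint = (-6.5, 13.5)
Slope of AB = dy/dx = -1/(-21) = 0.0476
Perp slope = -dx/dy = -21/1 = -21.0000
b = My - (perp slope)*Mx = 13.5 + (-21*(-6.5))/(-1) = 13.5 - 136.5000 = -123.0000

y = -21.0000x - 123.0000


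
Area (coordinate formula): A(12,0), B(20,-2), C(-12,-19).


12*(-2+ 19) = 204
20*(-19-0) = -380
-12*(0+ 2) = -24
sum = -200
Area = |-200|/2 = 100.0000

100.0000 sq units


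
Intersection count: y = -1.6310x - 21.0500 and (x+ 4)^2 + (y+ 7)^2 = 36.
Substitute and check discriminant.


Substitute y = -1.6310x - 21.0500: (x+ 4)^2 + (-1.6310x- 21.0500+ 7)^2 = 36
Expand to Ax^2 + Bx + C = 0, where b-k = -14.05
A = 1+m^2 = 3.660161
B = 2(m(b-k) - h) = 2(-1.6310*(-14.05) + 4) = 53.8311
C = h^2 + (b-k)^2 - r^2 = 16 + 197.4025 - 36 = 177.4025
disc = B^2-4AC = 2897.7873 - 2597.2868 = 300.5005
disc > 0

2 intersection points


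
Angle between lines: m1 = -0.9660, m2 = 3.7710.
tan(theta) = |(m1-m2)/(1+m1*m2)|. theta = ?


m1-m2 = -4.737
1+m1*m2 = -2.642786
tan(theta) = |-4.737/(-2.642786)| = 1.792427
theta = arctan(|-4.737/(-2.642786)|) = 60.8427 degrees (acute angle)

60.8427 degrees
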